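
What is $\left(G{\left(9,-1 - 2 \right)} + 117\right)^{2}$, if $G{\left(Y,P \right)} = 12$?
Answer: $16641$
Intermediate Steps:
$\left(G{\left(9,-1 - 2 \right)} + 117\right)^{2} = \left(12 + 117\right)^{2} = 129^{2} = 16641$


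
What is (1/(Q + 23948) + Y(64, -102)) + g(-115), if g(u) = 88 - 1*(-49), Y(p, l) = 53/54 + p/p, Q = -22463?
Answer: 412777/2970 ≈ 138.98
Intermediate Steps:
Y(p, l) = 107/54 (Y(p, l) = 53*(1/54) + 1 = 53/54 + 1 = 107/54)
g(u) = 137 (g(u) = 88 + 49 = 137)
(1/(Q + 23948) + Y(64, -102)) + g(-115) = (1/(-22463 + 23948) + 107/54) + 137 = (1/1485 + 107/54) + 137 = 5887/2970 + 137 = 412777/2970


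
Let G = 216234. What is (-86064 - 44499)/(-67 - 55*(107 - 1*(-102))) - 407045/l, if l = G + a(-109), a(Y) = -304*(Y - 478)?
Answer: 3902050973/380276107 ≈ 10.261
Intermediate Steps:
a(Y) = 145312 - 304*Y (a(Y) = -304*(-478 + Y) = 145312 - 304*Y)
l = 394682 (l = 216234 + (145312 - 304*(-109)) = 216234 + (145312 + 33136) = 216234 + 178448 = 394682)
(-86064 - 44499)/(-67 - 55*(107 - 1*(-102))) - 407045/l = (-86064 - 44499)/(-67 - 55*(107 - 1*(-102))) - 407045/394682 = -130563/(-67 - 55*(107 + 102)) - 407045*1/394682 = -130563/(-67 - 55*209) - 407045/394682 = -130563/(-67 - 11495) - 407045/394682 = -130563/(-11562) - 407045/394682 = -130563*(-1/11562) - 407045/394682 = 43521/3854 - 407045/394682 = 3902050973/380276107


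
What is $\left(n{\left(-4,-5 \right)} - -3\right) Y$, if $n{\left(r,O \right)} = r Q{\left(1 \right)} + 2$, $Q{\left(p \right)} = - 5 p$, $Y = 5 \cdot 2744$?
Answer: $343000$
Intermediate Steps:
$Y = 13720$
$n{\left(r,O \right)} = 2 - 5 r$ ($n{\left(r,O \right)} = r \left(\left(-5\right) 1\right) + 2 = r \left(-5\right) + 2 = - 5 r + 2 = 2 - 5 r$)
$\left(n{\left(-4,-5 \right)} - -3\right) Y = \left(\left(2 - -20\right) - -3\right) 13720 = \left(\left(2 + 20\right) + 3\right) 13720 = \left(22 + 3\right) 13720 = 25 \cdot 13720 = 343000$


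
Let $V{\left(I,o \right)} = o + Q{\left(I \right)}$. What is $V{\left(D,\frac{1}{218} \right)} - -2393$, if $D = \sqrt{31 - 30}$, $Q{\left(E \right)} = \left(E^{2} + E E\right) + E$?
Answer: $\frac{522329}{218} \approx 2396.0$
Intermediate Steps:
$Q{\left(E \right)} = E + 2 E^{2}$ ($Q{\left(E \right)} = \left(E^{2} + E^{2}\right) + E = 2 E^{2} + E = E + 2 E^{2}$)
$D = 1$ ($D = \sqrt{1} = 1$)
$V{\left(I,o \right)} = o + I \left(1 + 2 I\right)$
$V{\left(D,\frac{1}{218} \right)} - -2393 = \left(\frac{1}{218} + 1 \left(1 + 2 \cdot 1\right)\right) - -2393 = \left(\frac{1}{218} + 1 \left(1 + 2\right)\right) + 2393 = \left(\frac{1}{218} + 1 \cdot 3\right) + 2393 = \left(\frac{1}{218} + 3\right) + 2393 = \frac{655}{218} + 2393 = \frac{522329}{218}$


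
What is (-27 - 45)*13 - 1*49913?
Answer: -50849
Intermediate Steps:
(-27 - 45)*13 - 1*49913 = -72*13 - 49913 = -936 - 49913 = -50849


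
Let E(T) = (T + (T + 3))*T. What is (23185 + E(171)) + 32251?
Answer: 114431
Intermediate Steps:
E(T) = T*(3 + 2*T) (E(T) = (T + (3 + T))*T = (3 + 2*T)*T = T*(3 + 2*T))
(23185 + E(171)) + 32251 = (23185 + 171*(3 + 2*171)) + 32251 = (23185 + 171*(3 + 342)) + 32251 = (23185 + 171*345) + 32251 = (23185 + 58995) + 32251 = 82180 + 32251 = 114431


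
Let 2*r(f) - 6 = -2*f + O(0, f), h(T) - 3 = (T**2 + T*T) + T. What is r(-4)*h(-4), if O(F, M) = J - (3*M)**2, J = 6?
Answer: -1922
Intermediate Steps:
h(T) = 3 + T + 2*T**2 (h(T) = 3 + ((T**2 + T*T) + T) = 3 + ((T**2 + T**2) + T) = 3 + (2*T**2 + T) = 3 + (T + 2*T**2) = 3 + T + 2*T**2)
O(F, M) = 6 - 9*M**2 (O(F, M) = 6 - (3*M)**2 = 6 - 9*M**2)
r(f) = 6 - f - 9*f**2/2 (r(f) = 3 + (-2*f + (6 - 9*f**2))/2 = 3 + (6 - 9*f**2 - 2*f)/2 = 3 + (3 - f - 9*f**2/2) = 6 - f - 9*f**2/2)
r(-4)*h(-4) = (6 - 1*(-4) - 9/2*(-4)**2)*(3 - 4 + 2*(-4)**2) = (6 + 4 - 9/2*16)*(3 - 4 + 2*16) = (6 + 4 - 72)*(3 - 4 + 32) = -62*31 = -1922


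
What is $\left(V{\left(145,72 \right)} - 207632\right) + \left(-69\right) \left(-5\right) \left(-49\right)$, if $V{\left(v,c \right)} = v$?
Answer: $-224392$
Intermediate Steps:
$\left(V{\left(145,72 \right)} - 207632\right) + \left(-69\right) \left(-5\right) \left(-49\right) = \left(145 - 207632\right) + \left(-69\right) \left(-5\right) \left(-49\right) = -207487 + 345 \left(-49\right) = -207487 - 16905 = -224392$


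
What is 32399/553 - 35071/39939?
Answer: 1274589398/22086267 ≈ 57.710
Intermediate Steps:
32399/553 - 35071/39939 = 1274589398/22086267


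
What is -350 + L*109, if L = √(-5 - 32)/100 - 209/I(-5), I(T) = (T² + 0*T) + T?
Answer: -29781/20 + 109*I*√37/100 ≈ -1489.1 + 6.6302*I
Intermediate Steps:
I(T) = T + T² (I(T) = (T² + 0) + T = T² + T = T + T²)
L = -209/20 + I*√37/100 (L = √(-5 - 32)/100 - 209*(-1/(5*(1 - 5))) = √(-37)*(1/100) - 209/((-5*(-4))) = (I*√37)*(1/100) - 209/20 = I*√37/100 - 209*1/20 = I*√37/100 - 209/20 = -209/20 + I*√37/100 ≈ -10.45 + 0.060828*I)
-350 + L*109 = -350 + (-209/20 + I*√37/100)*109 = -350 + (-22781/20 + 109*I*√37/100) = -29781/20 + 109*I*√37/100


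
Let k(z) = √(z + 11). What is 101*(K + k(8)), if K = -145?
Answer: -14645 + 101*√19 ≈ -14205.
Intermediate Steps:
k(z) = √(11 + z)
101*(K + k(8)) = 101*(-145 + √(11 + 8)) = 101*(-145 + √19) = -14645 + 101*√19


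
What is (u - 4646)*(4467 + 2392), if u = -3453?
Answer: -55551041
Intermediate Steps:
(u - 4646)*(4467 + 2392) = (-3453 - 4646)*(4467 + 2392) = -8099*6859 = -55551041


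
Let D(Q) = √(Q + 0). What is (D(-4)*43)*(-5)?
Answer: -430*I ≈ -430.0*I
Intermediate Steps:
D(Q) = √Q
(D(-4)*43)*(-5) = (√(-4)*43)*(-5) = ((2*I)*43)*(-5) = (86*I)*(-5) = -430*I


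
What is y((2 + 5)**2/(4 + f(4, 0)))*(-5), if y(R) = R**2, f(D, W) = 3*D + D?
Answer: -2401/80 ≈ -30.013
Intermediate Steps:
f(D, W) = 4*D
y((2 + 5)**2/(4 + f(4, 0)))*(-5) = ((2 + 5)**2/(4 + 4*4))**2*(-5) = (7**2/(4 + 16))**2*(-5) = (49/20)**2*(-5) = (2401/400)*(-5) = -2401/80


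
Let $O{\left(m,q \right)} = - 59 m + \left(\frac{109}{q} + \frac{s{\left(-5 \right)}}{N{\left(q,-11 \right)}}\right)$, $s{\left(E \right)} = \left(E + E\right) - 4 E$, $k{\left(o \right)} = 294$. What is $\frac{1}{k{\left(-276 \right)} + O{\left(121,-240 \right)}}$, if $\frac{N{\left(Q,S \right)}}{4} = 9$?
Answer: $- \frac{720}{4928527} \approx -0.00014609$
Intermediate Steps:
$s{\left(E \right)} = - 2 E$ ($s{\left(E \right)} = 2 E - 4 E = - 2 E$)
$N{\left(Q,S \right)} = 36$ ($N{\left(Q,S \right)} = 4 \cdot 9 = 36$)
$O{\left(m,q \right)} = \frac{5}{18} - 59 m + \frac{109}{q}$ ($O{\left(m,q \right)} = - 59 m + \left(\frac{109}{q} + \frac{\left(-2\right) \left(-5\right)}{36}\right) = - 59 m + \left(\frac{109}{q} + 10 \cdot \frac{1}{36}\right) = - 59 m + \left(\frac{109}{q} + \frac{5}{18}\right) = - 59 m + \left(\frac{5}{18} + \frac{109}{q}\right) = \frac{5}{18} - 59 m + \frac{109}{q}$)
$\frac{1}{k{\left(-276 \right)} + O{\left(121,-240 \right)}} = \frac{1}{294 + \left(\frac{5}{18} - 7139 + \frac{109}{-240}\right)} = \frac{1}{294 + \left(\frac{5}{18} - 7139 + 109 \left(- \frac{1}{240}\right)\right)} = \frac{1}{294 - \frac{5140207}{720}} = \frac{1}{- \frac{4928527}{720}} = - \frac{720}{4928527}$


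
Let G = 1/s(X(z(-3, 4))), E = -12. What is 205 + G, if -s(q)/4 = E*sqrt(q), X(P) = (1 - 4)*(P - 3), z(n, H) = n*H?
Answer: 205 + sqrt(5)/720 ≈ 205.00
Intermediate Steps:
z(n, H) = H*n
X(P) = 9 - 3*P (X(P) = -3*(-3 + P) = 9 - 3*P)
s(q) = 48*sqrt(q) (s(q) = -(-48)*sqrt(q) = 48*sqrt(q))
G = sqrt(5)/720 (G = 1/(48*sqrt(9 - 12*(-3))) = 1/(48*sqrt(9 - 3*(-12))) = 1/(48*sqrt(9 + 36)) = 1/(48*sqrt(45)) = 1/(48*(3*sqrt(5))) = 1/(144*sqrt(5)) = sqrt(5)/720 ≈ 0.0031057)
205 + G = 205 + sqrt(5)/720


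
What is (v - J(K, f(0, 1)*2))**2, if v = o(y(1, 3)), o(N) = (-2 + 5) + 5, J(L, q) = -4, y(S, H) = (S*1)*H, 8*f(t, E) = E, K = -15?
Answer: 144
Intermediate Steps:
f(t, E) = E/8
y(S, H) = H*S (y(S, H) = S*H = H*S)
o(N) = 8 (o(N) = 3 + 5 = 8)
v = 8
(v - J(K, f(0, 1)*2))**2 = (8 - 1*(-4))**2 = (8 + 4)**2 = 12**2 = 144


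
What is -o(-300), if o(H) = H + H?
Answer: 600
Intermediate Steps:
o(H) = 2*H
-o(-300) = -2*(-300) = -1*(-600) = 600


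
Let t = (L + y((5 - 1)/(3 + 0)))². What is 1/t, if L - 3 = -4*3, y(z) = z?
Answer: 9/529 ≈ 0.017013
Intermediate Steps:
L = -9 (L = 3 - 4*3 = 3 - 12 = -9)
t = 529/9 (t = (-9 + (5 - 1)/(3 + 0))² = (-9 + 4/3)² = (-23/3)² = 529/9 ≈ 58.778)
1/t = 1/(529/9) = 9/529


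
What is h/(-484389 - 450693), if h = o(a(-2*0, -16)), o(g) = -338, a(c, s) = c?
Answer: 169/467541 ≈ 0.00036147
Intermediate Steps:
h = -338
h/(-484389 - 450693) = -338/(-484389 - 450693) = -338/(-935082) = -338*(-1/935082) = 169/467541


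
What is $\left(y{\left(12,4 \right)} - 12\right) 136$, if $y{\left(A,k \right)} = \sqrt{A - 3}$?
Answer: $-1224$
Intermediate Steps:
$y{\left(A,k \right)} = \sqrt{-3 + A}$
$\left(y{\left(12,4 \right)} - 12\right) 136 = \left(\sqrt{-3 + 12} - 12\right) 136 = \left(\sqrt{9} - 12\right) 136 = \left(3 - 12\right) 136 = \left(-9\right) 136 = -1224$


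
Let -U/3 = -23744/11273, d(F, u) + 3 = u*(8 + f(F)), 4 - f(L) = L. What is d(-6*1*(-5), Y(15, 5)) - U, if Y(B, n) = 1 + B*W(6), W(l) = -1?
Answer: 2735745/11273 ≈ 242.68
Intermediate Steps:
f(L) = 4 - L
Y(B, n) = 1 - B (Y(B, n) = 1 + B*(-1) = 1 - B)
d(F, u) = -3 + u*(12 - F) (d(F, u) = -3 + u*(8 + (4 - F)) = -3 + u*(12 - F))
U = 71232/11273 (U = -(-71232)/11273 = -3*(-23744/11273) = 71232/11273 ≈ 6.3188)
d(-6*1*(-5), Y(15, 5)) - U = (-3 + 12*(1 - 1*15) - -6*1*(-5)*(1 - 1*15)) - 1*71232/11273 = (-3 + 12*(1 - 15) - (-6*(-5))*(1 - 15)) - 71232/11273 = (-3 + 12*(-14) - 1*30*(-14)) - 71232/11273 = (-3 - 168 + 420) - 71232/11273 = 249 - 71232/11273 = 2735745/11273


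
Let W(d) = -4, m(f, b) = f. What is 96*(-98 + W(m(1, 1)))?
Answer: -9792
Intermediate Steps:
96*(-98 + W(m(1, 1))) = 96*(-98 - 4) = 96*(-102) = -9792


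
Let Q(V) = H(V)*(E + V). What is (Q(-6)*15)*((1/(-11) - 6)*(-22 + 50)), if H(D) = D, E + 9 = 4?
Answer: -168840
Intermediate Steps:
E = -5 (E = -9 + 4 = -5)
Q(V) = V*(-5 + V)
(Q(-6)*15)*((1/(-11) - 6)*(-22 + 50)) = (-6*(-5 - 6)*15)*((1/(-11) - 6)*(-22 + 50)) = (-6*(-11)*15)*((-1/11 - 6)*28) = (66*15)*(-67/11*28) = 990*(-1876/11) = -168840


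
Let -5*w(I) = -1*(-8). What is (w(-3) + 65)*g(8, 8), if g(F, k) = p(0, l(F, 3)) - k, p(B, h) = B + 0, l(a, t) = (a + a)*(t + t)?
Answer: -2536/5 ≈ -507.20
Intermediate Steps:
l(a, t) = 4*a*t (l(a, t) = (2*a)*(2*t) = 4*a*t)
p(B, h) = B
w(I) = -8/5 (w(I) = -(-1)*(-8)/5 = -⅕*8 = -8/5)
g(F, k) = -k (g(F, k) = 0 - k = -k)
(w(-3) + 65)*g(8, 8) = (-8/5 + 65)*(-1*8) = (317/5)*(-8) = -2536/5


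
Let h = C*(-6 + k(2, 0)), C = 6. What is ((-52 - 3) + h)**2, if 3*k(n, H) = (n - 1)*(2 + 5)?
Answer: 5929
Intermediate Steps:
k(n, H) = -7/3 + 7*n/3 (k(n, H) = ((n - 1)*(2 + 5))/3 = ((-1 + n)*7)/3 = (-7 + 7*n)/3 = -7/3 + 7*n/3)
h = -22 (h = 6*(-6 + (-7/3 + (7/3)*2)) = 6*(-6 + (-7/3 + 14/3)) = 6*(-6 + 7/3) = 6*(-11/3) = -22)
((-52 - 3) + h)**2 = ((-52 - 3) - 22)**2 = (-55 - 22)**2 = (-77)**2 = 5929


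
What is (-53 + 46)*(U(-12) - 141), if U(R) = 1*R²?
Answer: -21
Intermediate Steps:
U(R) = R²
(-53 + 46)*(U(-12) - 141) = (-53 + 46)*((-12)² - 141) = -7*(144 - 141) = -7*3 = -21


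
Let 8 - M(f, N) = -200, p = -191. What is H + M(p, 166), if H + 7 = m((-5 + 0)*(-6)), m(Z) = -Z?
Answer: 171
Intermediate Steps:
M(f, N) = 208 (M(f, N) = 8 - 1*(-200) = 8 + 200 = 208)
H = -37 (H = -7 - (-5 + 0)*(-6) = -7 - (-5)*(-6) = -7 - 1*30 = -7 - 30 = -37)
H + M(p, 166) = -37 + 208 = 171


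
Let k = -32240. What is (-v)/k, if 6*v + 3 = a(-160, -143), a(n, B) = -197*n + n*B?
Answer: 54397/193440 ≈ 0.28121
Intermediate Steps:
a(n, B) = -197*n + B*n
v = 54397/6 (v = -½ + (-160*(-197 - 143))/6 = -½ + (-160*(-340))/6 = -½ + (⅙)*54400 = -½ + 27200/3 = 54397/6 ≈ 9066.2)
(-v)/k = -1*54397/6/(-32240) = -54397/6*(-1/32240) = 54397/193440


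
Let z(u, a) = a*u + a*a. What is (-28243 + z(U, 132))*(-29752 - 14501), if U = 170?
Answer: -514264113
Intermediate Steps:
z(u, a) = a² + a*u (z(u, a) = a*u + a² = a² + a*u)
(-28243 + z(U, 132))*(-29752 - 14501) = (-28243 + 132*(132 + 170))*(-29752 - 14501) = (-28243 + 132*302)*(-44253) = (-28243 + 39864)*(-44253) = 11621*(-44253) = -514264113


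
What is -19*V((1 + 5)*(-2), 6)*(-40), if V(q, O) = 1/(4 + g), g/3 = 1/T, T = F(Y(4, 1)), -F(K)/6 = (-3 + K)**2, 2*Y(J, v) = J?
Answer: 1520/7 ≈ 217.14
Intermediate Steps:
Y(J, v) = J/2
F(K) = -6*(-3 + K)**2
T = -6 (T = -6*(-3 + (1/2)*4)**2 = -6*(-3 + 2)**2 = -6*(-1)**2 = -6*1 = -6)
g = -1/2 (g = 3/(-6) = 3*(-1/6) = -1/2 ≈ -0.50000)
V(q, O) = 2/7 (V(q, O) = 1/(4 - 1/2) = 1/(7/2) = 2/7)
-19*V((1 + 5)*(-2), 6)*(-40) = -19*2/7*(-40) = -38/7*(-40) = 1520/7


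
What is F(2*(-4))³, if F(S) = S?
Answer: -512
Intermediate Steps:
F(2*(-4))³ = (2*(-4))³ = (-8)³ = -512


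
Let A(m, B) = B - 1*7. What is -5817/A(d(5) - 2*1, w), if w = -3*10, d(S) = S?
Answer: 5817/37 ≈ 157.22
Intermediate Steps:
w = -30
A(m, B) = -7 + B (A(m, B) = B - 7 = -7 + B)
-5817/A(d(5) - 2*1, w) = -5817/(-7 - 30) = -5817/(-37) = -5817*(-1/37) = 5817/37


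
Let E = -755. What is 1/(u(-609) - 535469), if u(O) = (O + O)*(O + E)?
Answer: 1/1125883 ≈ 8.8819e-7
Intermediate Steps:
u(O) = 2*O*(-755 + O) (u(O) = (O + O)*(O - 755) = (2*O)*(-755 + O) = 2*O*(-755 + O))
1/(u(-609) - 535469) = 1/(2*(-609)*(-755 - 609) - 535469) = 1/(2*(-609)*(-1364) - 535469) = 1/(1661352 - 535469) = 1/1125883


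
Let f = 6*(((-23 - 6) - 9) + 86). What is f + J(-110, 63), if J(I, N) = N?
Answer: 351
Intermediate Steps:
f = 288 (f = 6*((-29 - 9) + 86) = 6*(-38 + 86) = 6*48 = 288)
f + J(-110, 63) = 288 + 63 = 351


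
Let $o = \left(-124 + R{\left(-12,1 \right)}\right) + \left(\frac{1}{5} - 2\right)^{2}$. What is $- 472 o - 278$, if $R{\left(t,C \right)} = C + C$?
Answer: $\frac{1394418}{25} \approx 55777.0$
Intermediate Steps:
$R{\left(t,C \right)} = 2 C$
$o = - \frac{2969}{25}$ ($o = \left(-124 + 2 \cdot 1\right) + \left(\frac{1}{5} - 2\right)^{2} = \left(-124 + 2\right) + \left(\frac{1}{5} - 2\right)^{2} = -122 + \left(- \frac{9}{5}\right)^{2} = -122 + \frac{81}{25} = - \frac{2969}{25} \approx -118.76$)
$- 472 o - 278 = \left(-472\right) \left(- \frac{2969}{25}\right) - 278 = \frac{1401368}{25} - 278 = \frac{1394418}{25}$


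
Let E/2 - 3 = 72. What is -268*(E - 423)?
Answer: 73164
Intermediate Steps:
E = 150 (E = 6 + 2*72 = 6 + 144 = 150)
-268*(E - 423) = -268*(150 - 423) = -268*(-273) = 73164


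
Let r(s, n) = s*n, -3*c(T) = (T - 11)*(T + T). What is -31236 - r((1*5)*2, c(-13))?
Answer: -29156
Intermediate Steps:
c(T) = -2*T*(-11 + T)/3 (c(T) = -(T - 11)*(T + T)/3 = -(-11 + T)*2*T/3 = -2*T*(-11 + T)/3)
r(s, n) = n*s
-31236 - r((1*5)*2, c(-13)) = -31236 - (2/3)*(-13)*(11 - 1*(-13))*(1*5)*2 = -31236 - (2/3)*(-13)*(11 + 13)*5*2 = -31236 - (2/3)*(-13)*24*10 = -31236 - (-208)*10 = -31236 - 1*(-2080) = -31236 + 2080 = -29156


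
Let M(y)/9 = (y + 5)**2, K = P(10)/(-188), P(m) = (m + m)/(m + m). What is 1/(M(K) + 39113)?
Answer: 35344/1390345361 ≈ 2.5421e-5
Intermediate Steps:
P(m) = 1 (P(m) = (2*m)/((2*m)) = (2*m)*(1/(2*m)) = 1)
K = -1/188 (K = 1/(-188) = 1*(-1/188) = -1/188 ≈ -0.0053191)
M(y) = 9*(5 + y)**2 (M(y) = 9*(y + 5)**2 = 9*(5 + y)**2)
1/(M(K) + 39113) = 1/(9*(5 - 1/188)**2 + 39113) = 1/(9*(939/188)**2 + 39113) = 1/(9*(881721/35344) + 39113) = 1/(7935489/35344 + 39113) = 1/(1390345361/35344) = 35344/1390345361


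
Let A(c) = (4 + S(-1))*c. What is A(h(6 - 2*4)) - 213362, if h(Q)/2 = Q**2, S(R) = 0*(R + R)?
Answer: -213330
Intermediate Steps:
S(R) = 0 (S(R) = 0*(2*R) = 0)
h(Q) = 2*Q**2
A(c) = 4*c (A(c) = (4 + 0)*c = 4*c)
A(h(6 - 2*4)) - 213362 = 4*(2*(6 - 2*4)**2) - 213362 = 4*(2*(6 - 8)**2) - 213362 = 4*(2*(-2)**2) - 213362 = 4*(2*4) - 213362 = 4*8 - 213362 = 32 - 213362 = -213330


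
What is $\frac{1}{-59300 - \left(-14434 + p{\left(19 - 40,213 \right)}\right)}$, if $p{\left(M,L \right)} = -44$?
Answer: $- \frac{1}{44822} \approx -2.231 \cdot 10^{-5}$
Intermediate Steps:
$\frac{1}{-59300 - \left(-14434 + p{\left(19 - 40,213 \right)}\right)} = \frac{1}{-59300 + \left(14434 - -44\right)} = \frac{1}{-59300 + \left(14434 + 44\right)} = \frac{1}{-59300 + 14478} = \frac{1}{-44822} = - \frac{1}{44822}$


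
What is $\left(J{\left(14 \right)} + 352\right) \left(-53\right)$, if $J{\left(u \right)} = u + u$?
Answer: $-20140$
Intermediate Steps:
$J{\left(u \right)} = 2 u$
$\left(J{\left(14 \right)} + 352\right) \left(-53\right) = \left(2 \cdot 14 + 352\right) \left(-53\right) = \left(28 + 352\right) \left(-53\right) = 380 \left(-53\right) = -20140$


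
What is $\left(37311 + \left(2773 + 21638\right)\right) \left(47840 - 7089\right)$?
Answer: $2515233222$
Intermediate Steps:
$\left(37311 + \left(2773 + 21638\right)\right) \left(47840 - 7089\right) = \left(37311 + 24411\right) 40751 = 61722 \cdot 40751 = 2515233222$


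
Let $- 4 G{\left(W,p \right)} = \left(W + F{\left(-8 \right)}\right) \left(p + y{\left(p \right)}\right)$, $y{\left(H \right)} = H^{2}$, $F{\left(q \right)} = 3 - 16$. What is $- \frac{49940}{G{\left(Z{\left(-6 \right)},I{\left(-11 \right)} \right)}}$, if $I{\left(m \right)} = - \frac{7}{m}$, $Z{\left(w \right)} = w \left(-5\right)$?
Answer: $\frac{12085480}{1071} \approx 11284.0$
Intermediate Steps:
$F{\left(q \right)} = -13$ ($F{\left(q \right)} = 3 - 16 = -13$)
$Z{\left(w \right)} = - 5 w$
$G{\left(W,p \right)} = - \frac{\left(-13 + W\right) \left(p + p^{2}\right)}{4}$ ($G{\left(W,p \right)} = - \frac{\left(W - 13\right) \left(p + p^{2}\right)}{4} = - \frac{\left(-13 + W\right) \left(p + p^{2}\right)}{4}$)
$- \frac{49940}{G{\left(Z{\left(-6 \right)},I{\left(-11 \right)} \right)}} = - \frac{49940}{\frac{1}{4} \left(- \frac{7}{-11}\right) \left(13 - \left(-5\right) \left(-6\right) + 13 \left(- \frac{7}{-11}\right) - \left(-5\right) \left(-6\right) \left(- \frac{7}{-11}\right)\right)} = - \frac{49940}{\frac{1}{4} \left(\left(-7\right) \left(- \frac{1}{11}\right)\right) \left(13 - 30 + 13 \left(\left(-7\right) \left(- \frac{1}{11}\right)\right) - 30 \left(\left(-7\right) \left(- \frac{1}{11}\right)\right)\right)} = - \frac{49940}{\frac{1}{4} \cdot \frac{7}{11} \left(13 - 30 + 13 \cdot \frac{7}{11} - 30 \cdot \frac{7}{11}\right)} = - \frac{49940}{\frac{1}{4} \cdot \frac{7}{11} \left(13 - 30 + \frac{91}{11} - \frac{210}{11}\right)} = - \frac{49940}{\frac{1}{4} \cdot \frac{7}{11} \left(- \frac{306}{11}\right)} = - \frac{49940}{- \frac{1071}{242}} = \left(-49940\right) \left(- \frac{242}{1071}\right) = \frac{12085480}{1071}$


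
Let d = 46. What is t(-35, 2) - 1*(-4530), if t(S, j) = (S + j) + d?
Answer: 4543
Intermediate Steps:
t(S, j) = 46 + S + j (t(S, j) = (S + j) + 46 = 46 + S + j)
t(-35, 2) - 1*(-4530) = (46 - 35 + 2) - 1*(-4530) = 13 + 4530 = 4543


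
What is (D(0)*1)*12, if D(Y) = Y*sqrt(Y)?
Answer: 0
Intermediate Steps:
D(Y) = Y**(3/2)
(D(0)*1)*12 = (0**(3/2)*1)*12 = (0*1)*12 = 0*12 = 0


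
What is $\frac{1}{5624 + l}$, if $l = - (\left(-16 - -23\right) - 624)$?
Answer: $\frac{1}{6241} \approx 0.00016023$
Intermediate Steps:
$l = 617$ ($l = - (\left(-16 + 23\right) - 624) = - (7 - 624) = \left(-1\right) \left(-617\right) = 617$)
$\frac{1}{5624 + l} = \frac{1}{5624 + 617} = \frac{1}{6241}$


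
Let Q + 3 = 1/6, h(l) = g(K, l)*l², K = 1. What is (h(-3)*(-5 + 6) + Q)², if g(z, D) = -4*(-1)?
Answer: 39601/36 ≈ 1100.0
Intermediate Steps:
g(z, D) = 4
h(l) = 4*l²
Q = -17/6 (Q = -3 + 1/6 = -3 + ⅙ = -17/6 ≈ -2.8333)
(h(-3)*(-5 + 6) + Q)² = ((4*(-3)²)*(-5 + 6) - 17/6)² = ((4*9)*1 - 17/6)² = (36*1 - 17/6)² = (36 - 17/6)² = (199/6)² = 39601/36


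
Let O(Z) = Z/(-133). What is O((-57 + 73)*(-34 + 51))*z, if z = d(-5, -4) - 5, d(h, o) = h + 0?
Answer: 2720/133 ≈ 20.451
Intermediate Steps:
d(h, o) = h
O(Z) = -Z/133 (O(Z) = Z*(-1/133) = -Z/133)
z = -10 (z = -5 - 5 = -10)
O((-57 + 73)*(-34 + 51))*z = -(-57 + 73)*(-34 + 51)/133*(-10) = -16*17/133*(-10) = -1/133*272*(-10) = -272/133*(-10) = 2720/133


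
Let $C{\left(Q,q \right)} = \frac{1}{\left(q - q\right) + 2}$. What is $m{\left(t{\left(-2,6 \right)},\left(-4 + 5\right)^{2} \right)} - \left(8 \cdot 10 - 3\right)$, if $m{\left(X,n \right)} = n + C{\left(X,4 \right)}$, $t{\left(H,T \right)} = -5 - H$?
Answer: $- \frac{151}{2} \approx -75.5$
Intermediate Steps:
$C{\left(Q,q \right)} = \frac{1}{2}$ ($C{\left(Q,q \right)} = \frac{1}{0 + 2} = \frac{1}{2}$)
$m{\left(X,n \right)} = \frac{1}{2} + n$ ($m{\left(X,n \right)} = n + \frac{1}{2} = \frac{1}{2} + n$)
$m{\left(t{\left(-2,6 \right)},\left(-4 + 5\right)^{2} \right)} - \left(8 \cdot 10 - 3\right) = \left(\frac{1}{2} + \left(-4 + 5\right)^{2}\right) - \left(8 \cdot 10 - 3\right) = \left(\frac{1}{2} + 1^{2}\right) - \left(80 - 3\right) = \left(\frac{1}{2} + 1\right) - 77 = \frac{3}{2} - 77 = - \frac{151}{2}$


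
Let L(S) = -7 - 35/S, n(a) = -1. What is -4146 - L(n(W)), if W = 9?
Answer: -4174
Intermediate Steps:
-4146 - L(n(W)) = -4146 - (-7 - 35/(-1)) = -4146 - (-7 - 35*(-1)) = -4146 - (-7 + 35) = -4146 - 1*28 = -4146 - 28 = -4174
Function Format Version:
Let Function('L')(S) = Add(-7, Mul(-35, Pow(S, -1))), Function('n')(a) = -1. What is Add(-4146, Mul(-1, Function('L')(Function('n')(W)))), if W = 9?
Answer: -4174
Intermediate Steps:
Add(-4146, Mul(-1, Function('L')(Function('n')(W)))) = Add(-4146, Mul(-1, Add(-7, Mul(-35, Pow(-1, -1))))) = Add(-4146, Mul(-1, Add(-7, Mul(-35, -1)))) = Add(-4146, Mul(-1, Add(-7, 35))) = Add(-4146, Mul(-1, 28)) = Add(-4146, -28) = -4174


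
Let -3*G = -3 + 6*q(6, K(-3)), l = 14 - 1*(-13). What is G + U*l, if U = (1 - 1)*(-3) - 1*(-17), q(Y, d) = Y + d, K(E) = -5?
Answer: 458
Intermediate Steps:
l = 27 (l = 14 + 13 = 27)
U = 17 (U = 0*(-3) + 17 = 0 + 17 = 17)
G = -1 (G = -(-3 + 6*(6 - 5))/3 = -(-3 + 6*1)/3 = -(-3 + 6)/3 = -1/3*3 = -1)
G + U*l = -1 + 17*27 = -1 + 459 = 458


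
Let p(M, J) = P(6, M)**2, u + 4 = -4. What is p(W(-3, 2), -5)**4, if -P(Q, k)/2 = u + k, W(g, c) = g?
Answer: 54875873536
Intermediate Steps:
u = -8 (u = -4 - 4 = -8)
P(Q, k) = 16 - 2*k (P(Q, k) = -2*(-8 + k) = 16 - 2*k)
p(M, J) = (16 - 2*M)**2
p(W(-3, 2), -5)**4 = (4*(-8 - 3)**2)**4 = (4*(-11)**2)**4 = (4*121)**4 = 484**4 = 54875873536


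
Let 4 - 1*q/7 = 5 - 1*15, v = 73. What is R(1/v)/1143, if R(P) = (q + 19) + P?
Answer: 8542/83439 ≈ 0.10237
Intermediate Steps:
q = 98 (q = 28 - 7*(5 - 1*15) = 28 - 7*(5 - 15) = 28 - 7*(-10) = 28 + 70 = 98)
R(P) = 117 + P (R(P) = (98 + 19) + P = 117 + P)
R(1/v)/1143 = (117 + 1/73)/1143 = (117 + 1/73)*(1/1143) = (8542/73)*(1/1143) = 8542/83439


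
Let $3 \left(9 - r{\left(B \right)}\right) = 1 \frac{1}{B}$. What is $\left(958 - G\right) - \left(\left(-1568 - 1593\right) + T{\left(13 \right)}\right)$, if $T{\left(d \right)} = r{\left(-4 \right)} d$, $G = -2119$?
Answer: $\frac{73439}{12} \approx 6119.9$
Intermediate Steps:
$r{\left(B \right)} = 9 - \frac{1}{3 B}$ ($r{\left(B \right)} = 9 - \frac{1 \frac{1}{B}}{3} = 9 - \frac{1}{3 B}$)
$T{\left(d \right)} = \frac{109 d}{12}$ ($T{\left(d \right)} = \left(9 - \frac{1}{3 \left(-4\right)}\right) d = \left(9 - - \frac{1}{12}\right) d = \left(9 + \frac{1}{12}\right) d = \frac{109 d}{12}$)
$\left(958 - G\right) - \left(\left(-1568 - 1593\right) + T{\left(13 \right)}\right) = \left(958 - -2119\right) - \left(\left(-1568 - 1593\right) + \frac{109}{12} \cdot 13\right) = \left(958 + 2119\right) - \left(-3161 + \frac{1417}{12}\right) = 3077 - - \frac{36515}{12} = 3077 + \frac{36515}{12} = \frac{73439}{12}$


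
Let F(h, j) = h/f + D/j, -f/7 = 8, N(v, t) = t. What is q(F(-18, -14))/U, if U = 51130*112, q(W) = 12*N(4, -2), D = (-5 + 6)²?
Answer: -3/715820 ≈ -4.1910e-6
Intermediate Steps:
f = -56 (f = -7*8 = -56)
D = 1 (D = 1² = 1)
F(h, j) = 1/j - h/56 (F(h, j) = h/(-56) + 1/j = h*(-1/56) + 1/j = -h/56 + 1/j = 1/j - h/56)
q(W) = -24 (q(W) = 12*(-2) = -24)
U = 5726560
q(F(-18, -14))/U = -24/5726560 = -24*1/5726560 = -3/715820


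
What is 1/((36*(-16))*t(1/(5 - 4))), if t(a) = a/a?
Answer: -1/576 ≈ -0.0017361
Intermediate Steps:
t(a) = 1
1/((36*(-16))*t(1/(5 - 4))) = 1/((36*(-16))*1) = 1/(-576*1) = 1/(-576) = -1/576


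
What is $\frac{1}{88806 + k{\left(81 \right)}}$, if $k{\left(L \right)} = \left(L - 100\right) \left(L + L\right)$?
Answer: $\frac{1}{85728} \approx 1.1665 \cdot 10^{-5}$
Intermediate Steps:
$k{\left(L \right)} = 2 L \left(-100 + L\right)$ ($k{\left(L \right)} = \left(-100 + L\right) 2 L = 2 L \left(-100 + L\right)$)
$\frac{1}{88806 + k{\left(81 \right)}} = \frac{1}{88806 + 2 \cdot 81 \left(-100 + 81\right)} = \frac{1}{88806 + 2 \cdot 81 \left(-19\right)} = \frac{1}{88806 - 3078} = \frac{1}{85728}$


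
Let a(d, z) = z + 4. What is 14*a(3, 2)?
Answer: 84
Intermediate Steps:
a(d, z) = 4 + z
14*a(3, 2) = 14*(4 + 2) = 14*6 = 84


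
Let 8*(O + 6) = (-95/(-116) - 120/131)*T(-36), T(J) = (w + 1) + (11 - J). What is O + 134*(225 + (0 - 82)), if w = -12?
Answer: 582175877/30392 ≈ 19156.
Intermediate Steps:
T(J) = -J (T(J) = (-12 + 1) + (11 - J) = -11 + (11 - J) = -J)
O = -195627/30392 (O = -6 + ((-95/(-116) - 120/131)*(-1*(-36)))/8 = -6 + ((-95*(-1/116) - 120*1/131)*36)/8 = -6 + ((95/116 - 120/131)*36)/8 = -6 + (-1475/15196*36)/8 = -6 + (⅛)*(-13275/3799) = -6 - 13275/30392 = -195627/30392 ≈ -6.4368)
O + 134*(225 + (0 - 82)) = -195627/30392 + 134*(225 + (0 - 82)) = -195627/30392 + 134*(225 - 82) = -195627/30392 + 134*143 = -195627/30392 + 19162 = 582175877/30392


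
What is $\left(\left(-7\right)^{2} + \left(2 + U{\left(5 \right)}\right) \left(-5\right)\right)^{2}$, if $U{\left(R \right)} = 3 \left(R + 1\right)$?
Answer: $2601$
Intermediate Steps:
$U{\left(R \right)} = 3 + 3 R$ ($U{\left(R \right)} = 3 \left(1 + R\right) = 3 + 3 R$)
$\left(\left(-7\right)^{2} + \left(2 + U{\left(5 \right)}\right) \left(-5\right)\right)^{2} = \left(\left(-7\right)^{2} + \left(2 + \left(3 + 3 \cdot 5\right)\right) \left(-5\right)\right)^{2} = \left(49 + \left(2 + \left(3 + 15\right)\right) \left(-5\right)\right)^{2} = \left(49 + \left(2 + 18\right) \left(-5\right)\right)^{2} = \left(49 + 20 \left(-5\right)\right)^{2} = \left(49 - 100\right)^{2} = \left(-51\right)^{2} = 2601$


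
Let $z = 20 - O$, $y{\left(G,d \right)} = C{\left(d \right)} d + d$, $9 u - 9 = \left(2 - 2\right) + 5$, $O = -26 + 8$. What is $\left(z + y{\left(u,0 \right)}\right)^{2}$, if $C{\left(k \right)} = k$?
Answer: $1444$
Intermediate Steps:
$O = -18$
$u = \frac{14}{9}$ ($u = 1 + \frac{\left(2 - 2\right) + 5}{9} = 1 + \frac{0 + 5}{9} = 1 + \frac{1}{9} \cdot 5 = 1 + \frac{5}{9} = \frac{14}{9} \approx 1.5556$)
$y{\left(G,d \right)} = d + d^{2}$ ($y{\left(G,d \right)} = d d + d = d^{2} + d = d + d^{2}$)
$z = 38$ ($z = 20 - -18 = 20 + 18 = 38$)
$\left(z + y{\left(u,0 \right)}\right)^{2} = \left(38 + 0 \left(1 + 0\right)\right)^{2} = \left(38 + 0 \cdot 1\right)^{2} = \left(38 + 0\right)^{2} = 38^{2} = 1444$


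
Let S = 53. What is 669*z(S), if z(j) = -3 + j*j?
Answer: 1877214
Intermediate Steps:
z(j) = -3 + j²
669*z(S) = 669*(-3 + 53²) = 669*(-3 + 2809) = 669*2806 = 1877214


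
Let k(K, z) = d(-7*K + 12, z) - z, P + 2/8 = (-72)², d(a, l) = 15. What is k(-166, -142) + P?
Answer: 21363/4 ≈ 5340.8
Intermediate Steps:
P = 20735/4 (P = -¼ + (-72)² = -¼ + 5184 = 20735/4 ≈ 5183.8)
k(K, z) = 15 - z
k(-166, -142) + P = (15 - 1*(-142)) + 20735/4 = (15 + 142) + 20735/4 = 157 + 20735/4 = 21363/4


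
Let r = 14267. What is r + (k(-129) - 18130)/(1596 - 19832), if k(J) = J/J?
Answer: 260191141/18236 ≈ 14268.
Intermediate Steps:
k(J) = 1
r + (k(-129) - 18130)/(1596 - 19832) = 14267 + (1 - 18130)/(1596 - 19832) = 14267 - 18129/(-18236) = 14267 - 18129*(-1/18236) = 14267 + 18129/18236 = 260191141/18236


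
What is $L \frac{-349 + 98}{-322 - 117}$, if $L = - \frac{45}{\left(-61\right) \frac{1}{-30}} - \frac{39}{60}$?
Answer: $- \frac{6976043}{535580} \approx -13.025$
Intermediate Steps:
$L = - \frac{27793}{1220}$ ($L = - \frac{45}{\left(-61\right) \left(- \frac{1}{30}\right)} - \frac{13}{20} = - \frac{45}{\frac{61}{30}} - \frac{13}{20} = \left(-45\right) \frac{30}{61} - \frac{13}{20} = - \frac{1350}{61} - \frac{13}{20} = - \frac{27793}{1220} \approx -22.781$)
$L \frac{-349 + 98}{-322 - 117} = - \frac{27793 \frac{-349 + 98}{-322 - 117}}{1220} = - \frac{27793 \left(- \frac{251}{-439}\right)}{1220} = - \frac{27793 \left(\left(-251\right) \left(- \frac{1}{439}\right)\right)}{1220} = \left(- \frac{27793}{1220}\right) \frac{251}{439} = - \frac{6976043}{535580}$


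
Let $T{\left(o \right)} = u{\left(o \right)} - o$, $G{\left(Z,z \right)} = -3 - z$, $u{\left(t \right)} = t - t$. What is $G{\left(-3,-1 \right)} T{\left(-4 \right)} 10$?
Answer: $-80$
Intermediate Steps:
$u{\left(t \right)} = 0$
$T{\left(o \right)} = - o$ ($T{\left(o \right)} = 0 - o = - o$)
$G{\left(-3,-1 \right)} T{\left(-4 \right)} 10 = \left(-3 - -1\right) \left(\left(-1\right) \left(-4\right)\right) 10 = \left(-3 + 1\right) 4 \cdot 10 = \left(-2\right) 4 \cdot 10 = \left(-8\right) 10 = -80$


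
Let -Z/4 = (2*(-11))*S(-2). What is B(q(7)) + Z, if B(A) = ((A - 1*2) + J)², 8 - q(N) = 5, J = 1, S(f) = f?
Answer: -172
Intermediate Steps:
q(N) = 3 (q(N) = 8 - 1*5 = 8 - 5 = 3)
B(A) = (-1 + A)² (B(A) = ((A - 1*2) + 1)² = ((A - 2) + 1)² = ((-2 + A) + 1)² = (-1 + A)²)
Z = -176 (Z = -4*2*(-11)*(-2) = -(-88)*(-2) = -4*44 = -176)
B(q(7)) + Z = (-1 + 3)² - 176 = 2² - 176 = 4 - 176 = -172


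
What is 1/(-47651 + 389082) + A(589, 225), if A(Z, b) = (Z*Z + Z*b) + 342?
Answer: 163814496629/341431 ≈ 4.7979e+5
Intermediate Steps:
A(Z, b) = 342 + Z² + Z*b (A(Z, b) = (Z² + Z*b) + 342 = 342 + Z² + Z*b)
1/(-47651 + 389082) + A(589, 225) = 1/(-47651 + 389082) + (342 + 589² + 589*225) = 1/341431 + (342 + 346921 + 132525) = 1/341431 + 479788 = 163814496629/341431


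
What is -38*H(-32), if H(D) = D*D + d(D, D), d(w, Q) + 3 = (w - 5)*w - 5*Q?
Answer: -89870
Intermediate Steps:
d(w, Q) = -3 - 5*Q + w*(-5 + w) (d(w, Q) = -3 + ((w - 5)*w - 5*Q) = -3 + ((-5 + w)*w - 5*Q) = -3 + (w*(-5 + w) - 5*Q) = -3 + (-5*Q + w*(-5 + w)) = -3 - 5*Q + w*(-5 + w))
H(D) = -3 - 10*D + 2*D**2 (H(D) = D*D + (-3 + D**2 - 5*D - 5*D) = D**2 + (-3 + D**2 - 10*D) = -3 - 10*D + 2*D**2)
-38*H(-32) = -38*(-3 - 10*(-32) + 2*(-32)**2) = -38*(-3 + 320 + 2*1024) = -38*(-3 + 320 + 2048) = -38*2365 = -89870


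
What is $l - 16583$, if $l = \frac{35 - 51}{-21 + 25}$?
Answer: $-16587$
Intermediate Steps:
$l = -4$ ($l = \frac{1}{4} \left(-16\right) = -4$)
$l - 16583 = -4 - 16583 = -16587$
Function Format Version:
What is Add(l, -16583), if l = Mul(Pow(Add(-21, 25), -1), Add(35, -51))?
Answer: -16587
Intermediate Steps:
l = -4 (l = Mul(Pow(4, -1), -16) = Mul(Rational(1, 4), -16) = -4)
Add(l, -16583) = Add(-4, -16583) = -16587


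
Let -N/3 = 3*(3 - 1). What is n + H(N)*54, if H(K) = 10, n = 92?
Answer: 632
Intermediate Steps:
N = -18 (N = -9*(3 - 1) = -9*2 = -3*6 = -18)
n + H(N)*54 = 92 + 10*54 = 92 + 540 = 632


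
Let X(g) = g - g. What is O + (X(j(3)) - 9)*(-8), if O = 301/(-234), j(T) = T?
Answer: 16547/234 ≈ 70.714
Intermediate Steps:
X(g) = 0
O = -301/234 (O = 301*(-1/234) = -301/234 ≈ -1.2863)
O + (X(j(3)) - 9)*(-8) = -301/234 + (0 - 9)*(-8) = -301/234 - 9*(-8) = -301/234 + 72 = 16547/234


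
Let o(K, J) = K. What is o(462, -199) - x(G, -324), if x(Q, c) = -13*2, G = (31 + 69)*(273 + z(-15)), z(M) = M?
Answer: 488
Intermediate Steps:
G = 25800 (G = (31 + 69)*(273 - 15) = 100*258 = 25800)
x(Q, c) = -26
o(462, -199) - x(G, -324) = 462 - 1*(-26) = 462 + 26 = 488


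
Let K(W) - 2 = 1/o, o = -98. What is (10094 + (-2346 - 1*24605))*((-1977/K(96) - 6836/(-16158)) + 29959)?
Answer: -85470517168683/175045 ≈ -4.8828e+8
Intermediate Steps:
K(W) = 195/98 (K(W) = 2 + 1/(-98) = 2 - 1/98 = 195/98)
(10094 + (-2346 - 1*24605))*((-1977/K(96) - 6836/(-16158)) + 29959) = (10094 + (-2346 - 1*24605))*((-1977/195/98 - 6836/(-16158)) + 29959) = (10094 + (-2346 - 24605))*((-1977*98/195 - 6836*(-1/16158)) + 29959) = (10094 - 26951)*((-64582/65 + 3418/8079) + 29959) = -16857*(-521535808/525135 + 29959) = -16857*15210983657/525135 = -85470517168683/175045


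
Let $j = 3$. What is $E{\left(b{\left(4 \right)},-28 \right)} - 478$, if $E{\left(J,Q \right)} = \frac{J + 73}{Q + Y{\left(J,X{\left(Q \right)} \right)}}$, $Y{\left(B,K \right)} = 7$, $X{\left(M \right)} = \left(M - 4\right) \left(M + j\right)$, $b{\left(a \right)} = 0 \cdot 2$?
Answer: $- \frac{10111}{21} \approx -481.48$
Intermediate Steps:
$b{\left(a \right)} = 0$
$X{\left(M \right)} = \left(-4 + M\right) \left(3 + M\right)$ ($X{\left(M \right)} = \left(M - 4\right) \left(M + 3\right) = \left(-4 + M\right) \left(3 + M\right)$)
$E{\left(J,Q \right)} = \frac{73 + J}{7 + Q}$ ($E{\left(J,Q \right)} = \frac{J + 73}{Q + 7} = \frac{73 + J}{7 + Q}$)
$E{\left(b{\left(4 \right)},-28 \right)} - 478 = \frac{73 + 0}{7 - 28} - 478 = \frac{1}{-21} \cdot 73 - 478 = \left(- \frac{1}{21}\right) 73 - 478 = - \frac{73}{21} - 478 = - \frac{10111}{21}$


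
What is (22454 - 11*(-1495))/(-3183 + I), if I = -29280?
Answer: -38899/32463 ≈ -1.1983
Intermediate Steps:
(22454 - 11*(-1495))/(-3183 + I) = (22454 - 11*(-1495))/(-3183 - 29280) = (22454 + 16445)/(-32463) = 38899*(-1/32463) = -38899/32463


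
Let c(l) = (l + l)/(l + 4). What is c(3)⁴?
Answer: 1296/2401 ≈ 0.53977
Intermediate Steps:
c(l) = 2*l/(4 + l) (c(l) = (2*l)/(4 + l) = 2*l/(4 + l))
c(3)⁴ = (2*3/(4 + 3))⁴ = (2*3/7)⁴ = (2*3*(⅐))⁴ = (6/7)⁴ = 1296/2401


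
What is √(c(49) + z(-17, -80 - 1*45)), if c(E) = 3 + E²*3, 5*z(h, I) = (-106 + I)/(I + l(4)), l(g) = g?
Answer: 3*√2422145/55 ≈ 84.890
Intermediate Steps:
z(h, I) = (-106 + I)/(5*(4 + I)) (z(h, I) = ((-106 + I)/(I + 4))/5 = ((-106 + I)/(4 + I))/5 = (-106 + I)/(5*(4 + I)))
c(E) = 3 + 3*E²
√(c(49) + z(-17, -80 - 1*45)) = √((3 + 3*49²) + (-106 + (-80 - 1*45))/(5*(4 + (-80 - 1*45)))) = √((3 + 3*2401) + (-106 + (-80 - 45))/(5*(4 + (-80 - 45)))) = √((3 + 7203) + (-106 - 125)/(5*(4 - 125))) = √(7206 + (⅕)*(-231)/(-121)) = √(7206 + (⅕)*(-1/121)*(-231)) = √(7206 + 21/55) = √(396351/55) = 3*√2422145/55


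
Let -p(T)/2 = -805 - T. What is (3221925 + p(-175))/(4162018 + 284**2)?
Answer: 3223185/4242674 ≈ 0.75971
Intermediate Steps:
p(T) = 1610 + 2*T (p(T) = -2*(-805 - T) = 1610 + 2*T)
(3221925 + p(-175))/(4162018 + 284**2) = (3221925 + (1610 + 2*(-175)))/(4162018 + 284**2) = (3221925 + (1610 - 350))/(4162018 + 80656) = (3221925 + 1260)/4242674 = 3223185*(1/4242674) = 3223185/4242674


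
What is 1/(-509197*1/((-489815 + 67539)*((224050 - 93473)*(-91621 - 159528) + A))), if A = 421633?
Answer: -13848060591209840/509197 ≈ -2.7196e+10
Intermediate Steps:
1/(-509197*1/((-489815 + 67539)*((224050 - 93473)*(-91621 - 159528) + A))) = 1/(-509197*1/((-489815 + 67539)*((224050 - 93473)*(-91621 - 159528) + 421633))) = 1/(-509197*(-1/(422276*(130577*(-251149) + 421633)))) = 1/(-509197*(-1/(422276*(-32794282973 + 421633)))) = 1/(-509197/((-32793861340*(-422276)))) = 1/(-509197/13848060591209840) = -13848060591209840/509197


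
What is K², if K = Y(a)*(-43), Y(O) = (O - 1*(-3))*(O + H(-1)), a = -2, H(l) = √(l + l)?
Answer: 3698 - 7396*I*√2 ≈ 3698.0 - 10460.0*I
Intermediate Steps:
H(l) = √2*√l (H(l) = √(2*l) = √2*√l)
Y(O) = (3 + O)*(O + I*√2) (Y(O) = (O - 1*(-3))*(O + √2*√(-1)) = (O + 3)*(O + √2*I) = (3 + O)*(O + I*√2))
K = 86 - 43*I*√2 (K = ((-2)² + 3*(-2) + 3*I*√2 + I*(-2)*√2)*(-43) = (4 - 6 + 3*I*√2 - 2*I*√2)*(-43) = (-2 + I*√2)*(-43) = 86 - 43*I*√2 ≈ 86.0 - 60.811*I)
K² = (86 - 43*I*√2)²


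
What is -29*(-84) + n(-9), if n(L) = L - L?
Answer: 2436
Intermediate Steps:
n(L) = 0
-29*(-84) + n(-9) = -29*(-84) + 0 = 2436 + 0 = 2436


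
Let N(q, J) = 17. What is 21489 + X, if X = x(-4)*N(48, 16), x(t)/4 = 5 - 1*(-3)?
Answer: 22033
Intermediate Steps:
x(t) = 32 (x(t) = 4*(5 - 1*(-3)) = 4*(5 + 3) = 4*8 = 32)
X = 544 (X = 32*17 = 544)
21489 + X = 21489 + 544 = 22033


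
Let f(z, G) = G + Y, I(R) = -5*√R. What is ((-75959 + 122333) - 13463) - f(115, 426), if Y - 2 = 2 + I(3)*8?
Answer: 32481 + 40*√3 ≈ 32550.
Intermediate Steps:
Y = 4 - 40*√3 (Y = 2 + (2 - 5*√3*8) = 2 + (2 - 40*√3) = 4 - 40*√3 ≈ -65.282)
f(z, G) = 4 + G - 40*√3 (f(z, G) = G + (4 - 40*√3) = 4 + G - 40*√3)
((-75959 + 122333) - 13463) - f(115, 426) = ((-75959 + 122333) - 13463) - (4 + 426 - 40*√3) = (46374 - 13463) - (430 - 40*√3) = 32911 + (-430 + 40*√3) = 32481 + 40*√3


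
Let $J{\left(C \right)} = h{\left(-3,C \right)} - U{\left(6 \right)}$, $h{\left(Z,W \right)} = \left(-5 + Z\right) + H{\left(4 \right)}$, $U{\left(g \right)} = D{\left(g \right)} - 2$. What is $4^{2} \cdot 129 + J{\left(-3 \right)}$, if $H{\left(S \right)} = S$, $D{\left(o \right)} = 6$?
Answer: $2056$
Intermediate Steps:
$U{\left(g \right)} = 4$ ($U{\left(g \right)} = 6 - 2 = 4$)
$h{\left(Z,W \right)} = -1 + Z$ ($h{\left(Z,W \right)} = \left(-5 + Z\right) + 4 = -1 + Z$)
$J{\left(C \right)} = -8$ ($J{\left(C \right)} = \left(-1 - 3\right) - 4 = -4 - 4 = -8$)
$4^{2} \cdot 129 + J{\left(-3 \right)} = 4^{2} \cdot 129 - 8 = 16 \cdot 129 - 8 = 2064 - 8 = 2056$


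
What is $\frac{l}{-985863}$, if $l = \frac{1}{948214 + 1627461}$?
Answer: $- \frac{1}{2539262682525} \approx -3.9382 \cdot 10^{-13}$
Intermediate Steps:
$l = \frac{1}{2575675} \approx 3.8825 \cdot 10^{-7}$
$\frac{l}{-985863} = \frac{1}{2575675 \left(-985863\right)} = \frac{1}{2575675} \left(- \frac{1}{985863}\right) = - \frac{1}{2539262682525}$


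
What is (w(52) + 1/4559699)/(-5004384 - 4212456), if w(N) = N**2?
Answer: -4109808699/14008672043720 ≈ -0.00029338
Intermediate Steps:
(w(52) + 1/4559699)/(-5004384 - 4212456) = (52**2 + 1/4559699)/(-5004384 - 4212456) = (2704 + 1/4559699)/(-9216840) = (12329426097/4559699)*(-1/9216840) = -4109808699/14008672043720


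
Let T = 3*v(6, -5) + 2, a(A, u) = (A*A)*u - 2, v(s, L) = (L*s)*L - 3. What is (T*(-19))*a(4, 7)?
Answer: -925870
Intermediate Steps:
v(s, L) = -3 + s*L² (v(s, L) = s*L² - 3 = -3 + s*L²)
a(A, u) = -2 + u*A² (a(A, u) = A²*u - 2 = u*A² - 2 = -2 + u*A²)
T = 443 (T = 3*(-3 + 6*(-5)²) + 2 = 3*(-3 + 6*25) + 2 = 3*(-3 + 150) + 2 = 3*147 + 2 = 441 + 2 = 443)
(T*(-19))*a(4, 7) = (443*(-19))*(-2 + 7*4²) = -8417*(-2 + 7*16) = -8417*(-2 + 112) = -8417*110 = -925870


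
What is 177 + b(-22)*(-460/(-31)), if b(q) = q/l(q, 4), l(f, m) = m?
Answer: 2957/31 ≈ 95.387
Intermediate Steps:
b(q) = q/4
177 + b(-22)*(-460/(-31)) = 177 + ((¼)*(-22))*(-460/(-31)) = 177 - (-2530)*(-1)/31 = 177 - 11/2*460/31 = 177 - 2530/31 = 2957/31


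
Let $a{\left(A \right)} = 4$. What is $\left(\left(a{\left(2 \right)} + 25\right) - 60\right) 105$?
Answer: $-3255$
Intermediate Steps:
$\left(\left(a{\left(2 \right)} + 25\right) - 60\right) 105 = \left(\left(4 + 25\right) - 60\right) 105 = \left(29 - 60\right) 105 = \left(-31\right) 105 = -3255$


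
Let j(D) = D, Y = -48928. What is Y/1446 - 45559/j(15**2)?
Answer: -12814519/54225 ≈ -236.32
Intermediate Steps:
Y/1446 - 45559/j(15**2) = -48928/1446 - 45559/(15**2) = -48928*1/1446 - 45559/225 = -24464/723 - 45559*1/225 = -24464/723 - 45559/225 = -12814519/54225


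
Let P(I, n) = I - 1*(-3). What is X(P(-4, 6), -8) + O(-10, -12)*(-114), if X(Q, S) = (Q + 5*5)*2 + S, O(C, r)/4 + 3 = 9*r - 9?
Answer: 54760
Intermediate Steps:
P(I, n) = 3 + I (P(I, n) = I + 3 = 3 + I)
O(C, r) = -48 + 36*r (O(C, r) = -12 + 4*(9*r - 9) = -12 + 4*(-9 + 9*r) = -12 + (-36 + 36*r) = -48 + 36*r)
X(Q, S) = 50 + S + 2*Q (X(Q, S) = (Q + 25)*2 + S = (25 + Q)*2 + S = (50 + 2*Q) + S = 50 + S + 2*Q)
X(P(-4, 6), -8) + O(-10, -12)*(-114) = (50 - 8 + 2*(3 - 4)) + (-48 + 36*(-12))*(-114) = (50 - 8 + 2*(-1)) + (-48 - 432)*(-114) = (50 - 8 - 2) - 480*(-114) = 40 + 54720 = 54760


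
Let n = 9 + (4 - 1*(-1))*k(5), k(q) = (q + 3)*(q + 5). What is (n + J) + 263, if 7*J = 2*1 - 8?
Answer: 4698/7 ≈ 671.14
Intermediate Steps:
J = -6/7 (J = (2*1 - 8)/7 = (2 - 8)/7 = (⅐)*(-6) = -6/7 ≈ -0.85714)
k(q) = (3 + q)*(5 + q)
n = 409 (n = 9 + (4 - 1*(-1))*(15 + 5² + 8*5) = 9 + (4 + 1)*(15 + 25 + 40) = 9 + 5*80 = 9 + 400 = 409)
(n + J) + 263 = (409 - 6/7) + 263 = 2857/7 + 263 = 4698/7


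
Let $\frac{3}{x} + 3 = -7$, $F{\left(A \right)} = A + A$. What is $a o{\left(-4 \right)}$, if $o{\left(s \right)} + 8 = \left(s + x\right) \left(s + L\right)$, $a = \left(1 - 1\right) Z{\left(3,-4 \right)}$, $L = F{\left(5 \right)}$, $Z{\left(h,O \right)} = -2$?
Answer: $0$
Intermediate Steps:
$F{\left(A \right)} = 2 A$
$L = 10$ ($L = 2 \cdot 5 = 10$)
$x = - \frac{3}{10}$ ($x = \frac{3}{-3 - 7} = \frac{3}{-10} = 3 \left(- \frac{1}{10}\right) = - \frac{3}{10} \approx -0.3$)
$a = 0$ ($a = \left(1 - 1\right) \left(-2\right) = 0 \left(-2\right) = 0$)
$o{\left(s \right)} = -8 + \left(10 + s\right) \left(- \frac{3}{10} + s\right)$ ($o{\left(s \right)} = -8 + \left(s - \frac{3}{10}\right) \left(s + 10\right) = -8 + \left(- \frac{3}{10} + s\right) \left(10 + s\right) = -8 + \left(10 + s\right) \left(- \frac{3}{10} + s\right)$)
$a o{\left(-4 \right)} = 0 \left(-11 + \left(-4\right)^{2} + \frac{97}{10} \left(-4\right)\right) = 0 \left(-11 + 16 - \frac{194}{5}\right) = 0 \left(- \frac{169}{5}\right) = 0$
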